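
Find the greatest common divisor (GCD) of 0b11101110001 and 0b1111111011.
Convert 0b11101110001 (binary) → 1024 + 512 + 256 + 64 + 32 + 16 + 1 = 1905 (decimal)
Convert 0b1111111011 (binary) → 512 + 256 + 128 + 64 + 32 + 16 + 8 + 2 + 1 = 1019 (decimal)
Compute gcd(1905, 1019) = 1
1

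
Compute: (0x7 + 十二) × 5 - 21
Convert 0x7 (hexadecimal) → 7 (decimal)
Convert 十二 (Chinese numeral) → 1×10 + 2 = 12 (decimal)
Expression in decimal: (7 + 12) × 5 - 21
Parentheses first: 7 + 12 = 19
Multiply: 19 × 5 = 95
Subtract: 95 - 21 = 74
74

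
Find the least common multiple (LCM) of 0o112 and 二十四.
Convert 0o112 (octal) → 1×64 + 1×8 + 2 = 74 (decimal)
Convert 二十四 (Chinese numeral) → 2×10 + 4 = 24 (decimal)
Compute lcm(74, 24) = 888
888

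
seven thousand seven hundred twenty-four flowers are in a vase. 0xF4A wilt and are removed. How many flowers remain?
Convert seven thousand seven hundred twenty-four (English words) → 7×1000 + 7×100 + 24 = 7724 (decimal)
Convert 0xF4A (hexadecimal) → 15×256 + 4×16 + 10 = 3914 (decimal)
Compute 7724 - 3914 = 3810
3810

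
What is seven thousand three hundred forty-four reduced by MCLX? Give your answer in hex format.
Convert seven thousand three hundred forty-four (English words) → 7×1000 + 3×100 + 44 = 7344 (decimal)
Convert MCLX (Roman numeral) → 1000 + 100 + 50 + 10 = 1160 (decimal)
Compute 7344 - 1160 = 6184
Convert 6184 (decimal) → 6184 = 1×4096 + 8×256 + 2×16 + 8 → 0x1828 (hexadecimal)
0x1828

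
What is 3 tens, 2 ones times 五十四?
Convert 3 tens, 2 ones (place-value notation) → 3×10 + 2 = 32 (decimal)
Convert 五十四 (Chinese numeral) → 5×10 + 4 = 54 (decimal)
Compute 32 × 54 = 1728
1728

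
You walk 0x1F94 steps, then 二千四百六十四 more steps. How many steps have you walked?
Convert 0x1F94 (hexadecimal) → 1×4096 + 15×256 + 9×16 + 4 = 8084 (decimal)
Convert 二千四百六十四 (Chinese numeral) → 2×1000 + 4×100 + 6×10 + 4 = 2464 (decimal)
Compute 8084 + 2464 = 10548
10548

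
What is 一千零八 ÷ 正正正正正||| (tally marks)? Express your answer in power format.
Convert 一千零八 (Chinese numeral) → 1×1000 + 8 = 1008 (decimal)
Convert 正正正正正||| (tally marks) → 5 + 5 + 5 + 5 + 5 + 3 = 28 (decimal)
Compute 1008 ÷ 28 = 36
Convert 36 (decimal) → 6^2 (power)
6^2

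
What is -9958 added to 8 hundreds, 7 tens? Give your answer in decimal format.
Convert 8 hundreds, 7 tens (place-value notation) → 8×100 + 7×10 = 870 (decimal)
Compute -9958 + 870 = -9088
-9088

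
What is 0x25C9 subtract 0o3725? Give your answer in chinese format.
Convert 0x25C9 (hexadecimal) → 2×4096 + 5×256 + 12×16 + 9 = 9673 (decimal)
Convert 0o3725 (octal) → 3×512 + 7×64 + 2×8 + 5 = 2005 (decimal)
Compute 9673 - 2005 = 7668
Convert 7668 (decimal) → 7668 = 7×1000 + 6×100 + 6×10 + 8 → 七千六百六十八 (Chinese numeral)
七千六百六十八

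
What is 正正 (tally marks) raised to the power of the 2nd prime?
Convert 正正 (tally marks) → 5 + 5 = 10 (decimal)
Convert the 2nd prime (prime index) → 3 (decimal)
Compute 10 ^ 3 = 1000
1000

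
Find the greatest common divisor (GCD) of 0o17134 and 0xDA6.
Convert 0o17134 (octal) → 1×4096 + 7×512 + 1×64 + 3×8 + 4 = 7772 (decimal)
Convert 0xDA6 (hexadecimal) → 13×256 + 10×16 + 6 = 3494 (decimal)
Compute gcd(7772, 3494) = 2
2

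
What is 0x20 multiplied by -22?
Convert 0x20 (hexadecimal) → 2×16 = 32 (decimal)
Compute 32 × -22 = -704
-704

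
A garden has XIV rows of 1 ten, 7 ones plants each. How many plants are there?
Convert 1 ten, 7 ones (place-value notation) → 1×10 + 7 = 17 (decimal)
Convert XIV (Roman numeral) → 10 + 4 = 14 (decimal)
Compute 17 × 14 = 238
238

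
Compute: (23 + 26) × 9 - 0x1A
Convert 0x1A (hexadecimal) → 1×16 + 10 = 26 (decimal)
Expression in decimal: (23 + 26) × 9 - 26
Parentheses first: 23 + 26 = 49
Multiply: 49 × 9 = 441
Subtract: 441 - 26 = 415
415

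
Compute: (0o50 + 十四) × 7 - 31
Convert 0o50 (octal) → 5×8 = 40 (decimal)
Convert 十四 (Chinese numeral) → 1×10 + 4 = 14 (decimal)
Expression in decimal: (40 + 14) × 7 - 31
Parentheses first: 40 + 14 = 54
Multiply: 54 × 7 = 378
Subtract: 378 - 31 = 347
347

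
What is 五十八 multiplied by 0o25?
Convert 五十八 (Chinese numeral) → 5×10 + 8 = 58 (decimal)
Convert 0o25 (octal) → 2×8 + 5 = 21 (decimal)
Compute 58 × 21 = 1218
1218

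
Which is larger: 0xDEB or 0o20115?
Convert 0xDEB (hexadecimal) → 13×256 + 14×16 + 11 = 3563 (decimal)
Convert 0o20115 (octal) → 2×4096 + 1×64 + 1×8 + 5 = 8269 (decimal)
Compare 3563 vs 8269: larger = 8269
8269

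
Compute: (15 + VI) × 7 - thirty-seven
Convert VI (Roman numeral) → 5 + 1 = 6 (decimal)
Convert thirty-seven (English words) → 37 (decimal)
Expression in decimal: (15 + 6) × 7 - 37
Parentheses first: 15 + 6 = 21
Multiply: 21 × 7 = 147
Subtract: 147 - 37 = 110
110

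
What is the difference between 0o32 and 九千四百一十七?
Convert 0o32 (octal) → 3×8 + 2 = 26 (decimal)
Convert 九千四百一十七 (Chinese numeral) → 9×1000 + 4×100 + 1×10 + 7 = 9417 (decimal)
Difference: |26 - 9417| = 9391
9391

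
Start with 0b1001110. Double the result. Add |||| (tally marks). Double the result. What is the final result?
Convert 0b1001110 (binary) → 64 + 8 + 4 + 2 = 78 (decimal)
Start: 78
78 × 2 = 156
Convert |||| (tally marks) → 4 (decimal)
156 + 4 = 160
160 × 2 = 320
320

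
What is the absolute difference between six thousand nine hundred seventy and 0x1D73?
Convert six thousand nine hundred seventy (English words) → 6×1000 + 9×100 + 70 = 6970 (decimal)
Convert 0x1D73 (hexadecimal) → 1×4096 + 13×256 + 7×16 + 3 = 7539 (decimal)
Compute |6970 - 7539| = 569
569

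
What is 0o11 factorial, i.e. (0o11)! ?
Convert 0o11 (octal) → 1×8 + 1 = 9 (decimal)
Compute 9! = 362880
362880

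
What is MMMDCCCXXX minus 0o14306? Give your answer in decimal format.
Convert MMMDCCCXXX (Roman numeral) → 1000 + 1000 + 1000 + 500 + 100 + 100 + 100 + 10 + 10 + 10 = 3830 (decimal)
Convert 0o14306 (octal) → 1×4096 + 4×512 + 3×64 + 6 = 6342 (decimal)
Compute 3830 - 6342 = -2512
-2512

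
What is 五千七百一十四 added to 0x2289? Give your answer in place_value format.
Convert 五千七百一十四 (Chinese numeral) → 5×1000 + 7×100 + 1×10 + 4 = 5714 (decimal)
Convert 0x2289 (hexadecimal) → 2×4096 + 2×256 + 8×16 + 9 = 8841 (decimal)
Compute 5714 + 8841 = 14555
Convert 14555 (decimal) → 14555 = 14×1000 + 5×100 + 5×10 + 5 → 14 thousands, 5 hundreds, 5 tens, 5 ones (place-value notation)
14 thousands, 5 hundreds, 5 tens, 5 ones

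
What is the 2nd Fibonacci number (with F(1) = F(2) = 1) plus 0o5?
The 2nd Fibonacci number (with F(1) = F(2) = 1) = 1
Convert 0o5 (octal) → 5 (decimal)
Compute 1 + 5 = 6
6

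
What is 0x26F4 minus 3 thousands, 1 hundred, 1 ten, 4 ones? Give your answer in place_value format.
Convert 0x26F4 (hexadecimal) → 2×4096 + 6×256 + 15×16 + 4 = 9972 (decimal)
Convert 3 thousands, 1 hundred, 1 ten, 4 ones (place-value notation) → 3×1000 + 1×100 + 1×10 + 4 = 3114 (decimal)
Compute 9972 - 3114 = 6858
Convert 6858 (decimal) → 6858 = 6×1000 + 8×100 + 5×10 + 8 → 6 thousands, 8 hundreds, 5 tens, 8 ones (place-value notation)
6 thousands, 8 hundreds, 5 tens, 8 ones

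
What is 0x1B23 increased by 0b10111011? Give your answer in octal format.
Convert 0x1B23 (hexadecimal) → 1×4096 + 11×256 + 2×16 + 3 = 6947 (decimal)
Convert 0b10111011 (binary) → 128 + 32 + 16 + 8 + 2 + 1 = 187 (decimal)
Compute 6947 + 187 = 7134
Convert 7134 (decimal) → 7134 = 1×4096 + 5×512 + 7×64 + 3×8 + 6 → 0o15736 (octal)
0o15736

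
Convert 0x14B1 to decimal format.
Convert 0x14B1 (hexadecimal) → 1×4096 + 4×256 + 11×16 + 1 = 5297 (decimal)
5297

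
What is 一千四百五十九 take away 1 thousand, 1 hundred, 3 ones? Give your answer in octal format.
Convert 一千四百五十九 (Chinese numeral) → 1×1000 + 4×100 + 5×10 + 9 = 1459 (decimal)
Convert 1 thousand, 1 hundred, 3 ones (place-value notation) → 1×1000 + 1×100 + 3 = 1103 (decimal)
Compute 1459 - 1103 = 356
Convert 356 (decimal) → 356 = 5×64 + 4×8 + 4 → 0o544 (octal)
0o544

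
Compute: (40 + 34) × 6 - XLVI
Convert XLVI (Roman numeral) → 40 + 5 + 1 = 46 (decimal)
Expression in decimal: (40 + 34) × 6 - 46
Parentheses first: 40 + 34 = 74
Multiply: 74 × 6 = 444
Subtract: 444 - 46 = 398
398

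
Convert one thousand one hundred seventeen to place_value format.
Convert one thousand one hundred seventeen (English words) → 1×1000 + 1×100 + 17 = 1117 (decimal)
Convert 1117 (decimal) → 1117 = 1×1000 + 1×100 + 1×10 + 7 → 1 thousand, 1 hundred, 1 ten, 7 ones (place-value notation)
1 thousand, 1 hundred, 1 ten, 7 ones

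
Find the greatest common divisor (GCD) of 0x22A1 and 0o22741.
Convert 0x22A1 (hexadecimal) → 2×4096 + 2×256 + 10×16 + 1 = 8865 (decimal)
Convert 0o22741 (octal) → 2×4096 + 2×512 + 7×64 + 4×8 + 1 = 9697 (decimal)
Compute gcd(8865, 9697) = 1
1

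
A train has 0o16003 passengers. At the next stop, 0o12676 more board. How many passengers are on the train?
Convert 0o16003 (octal) → 1×4096 + 6×512 + 3 = 7171 (decimal)
Convert 0o12676 (octal) → 1×4096 + 2×512 + 6×64 + 7×8 + 6 = 5566 (decimal)
Compute 7171 + 5566 = 12737
12737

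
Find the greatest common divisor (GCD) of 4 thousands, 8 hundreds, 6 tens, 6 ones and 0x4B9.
Convert 4 thousands, 8 hundreds, 6 tens, 6 ones (place-value notation) → 4×1000 + 8×100 + 6×10 + 6 = 4866 (decimal)
Convert 0x4B9 (hexadecimal) → 4×256 + 11×16 + 9 = 1209 (decimal)
Compute gcd(4866, 1209) = 3
3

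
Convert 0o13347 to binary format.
Convert 0o13347 (octal) → 1×4096 + 3×512 + 3×64 + 4×8 + 7 = 5863 (decimal)
Convert 5863 (decimal) → 5863 = 4096 + 1024 + 512 + 128 + 64 + 32 + 4 + 2 + 1 → 0b1011011100111 (binary)
0b1011011100111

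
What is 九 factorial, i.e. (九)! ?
Convert 九 (Chinese numeral) → 9 (decimal)
Compute 9! = 362880
362880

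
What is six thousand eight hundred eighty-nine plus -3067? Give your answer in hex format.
Convert six thousand eight hundred eighty-nine (English words) → 6×1000 + 8×100 + 89 = 6889 (decimal)
Compute 6889 + -3067 = 3822
Convert 3822 (decimal) → 3822 = 14×256 + 14×16 + 14 → 0xEEE (hexadecimal)
0xEEE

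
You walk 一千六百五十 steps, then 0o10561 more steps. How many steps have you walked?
Convert 一千六百五十 (Chinese numeral) → 1×1000 + 6×100 + 5×10 = 1650 (decimal)
Convert 0o10561 (octal) → 1×4096 + 5×64 + 6×8 + 1 = 4465 (decimal)
Compute 1650 + 4465 = 6115
6115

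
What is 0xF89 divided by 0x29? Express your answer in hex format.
Convert 0xF89 (hexadecimal) → 15×256 + 8×16 + 9 = 3977 (decimal)
Convert 0x29 (hexadecimal) → 2×16 + 9 = 41 (decimal)
Compute 3977 ÷ 41 = 97
Convert 97 (decimal) → 97 = 6×16 + 1 → 0x61 (hexadecimal)
0x61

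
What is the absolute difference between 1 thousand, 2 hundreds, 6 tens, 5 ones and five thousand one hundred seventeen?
Convert 1 thousand, 2 hundreds, 6 tens, 5 ones (place-value notation) → 1×1000 + 2×100 + 6×10 + 5 = 1265 (decimal)
Convert five thousand one hundred seventeen (English words) → 5×1000 + 1×100 + 17 = 5117 (decimal)
Compute |1265 - 5117| = 3852
3852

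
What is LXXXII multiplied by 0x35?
Convert LXXXII (Roman numeral) → 50 + 10 + 10 + 10 + 1 + 1 = 82 (decimal)
Convert 0x35 (hexadecimal) → 3×16 + 5 = 53 (decimal)
Compute 82 × 53 = 4346
4346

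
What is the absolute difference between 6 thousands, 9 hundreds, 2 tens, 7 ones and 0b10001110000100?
Convert 6 thousands, 9 hundreds, 2 tens, 7 ones (place-value notation) → 6×1000 + 9×100 + 2×10 + 7 = 6927 (decimal)
Convert 0b10001110000100 (binary) → 8192 + 512 + 256 + 128 + 4 = 9092 (decimal)
Compute |6927 - 9092| = 2165
2165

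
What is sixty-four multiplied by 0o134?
Convert sixty-four (English words) → 64 (decimal)
Convert 0o134 (octal) → 1×64 + 3×8 + 4 = 92 (decimal)
Compute 64 × 92 = 5888
5888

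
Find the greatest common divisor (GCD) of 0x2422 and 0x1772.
Convert 0x2422 (hexadecimal) → 2×4096 + 4×256 + 2×16 + 2 = 9250 (decimal)
Convert 0x1772 (hexadecimal) → 1×4096 + 7×256 + 7×16 + 2 = 6002 (decimal)
Compute gcd(9250, 6002) = 2
2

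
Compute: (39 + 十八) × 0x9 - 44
Convert 十八 (Chinese numeral) → 1×10 + 8 = 18 (decimal)
Convert 0x9 (hexadecimal) → 9 (decimal)
Expression in decimal: (39 + 18) × 9 - 44
Parentheses first: 39 + 18 = 57
Multiply: 57 × 9 = 513
Subtract: 513 - 44 = 469
469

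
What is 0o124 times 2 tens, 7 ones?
Convert 0o124 (octal) → 1×64 + 2×8 + 4 = 84 (decimal)
Convert 2 tens, 7 ones (place-value notation) → 2×10 + 7 = 27 (decimal)
Compute 84 × 27 = 2268
2268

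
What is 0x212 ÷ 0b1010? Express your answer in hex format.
Convert 0x212 (hexadecimal) → 2×256 + 1×16 + 2 = 530 (decimal)
Convert 0b1010 (binary) → 8 + 2 = 10 (decimal)
Compute 530 ÷ 10 = 53
Convert 53 (decimal) → 53 = 3×16 + 5 → 0x35 (hexadecimal)
0x35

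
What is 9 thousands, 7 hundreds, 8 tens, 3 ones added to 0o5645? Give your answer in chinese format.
Convert 9 thousands, 7 hundreds, 8 tens, 3 ones (place-value notation) → 9×1000 + 7×100 + 8×10 + 3 = 9783 (decimal)
Convert 0o5645 (octal) → 5×512 + 6×64 + 4×8 + 5 = 2981 (decimal)
Compute 9783 + 2981 = 12764
Convert 12764 (decimal) → 12764 = 1×10000 + 2×1000 + 7×100 + 6×10 + 4 → 一万二千七百六十四 (Chinese numeral)
一万二千七百六十四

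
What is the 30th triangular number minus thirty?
The 30th triangular number = 30×31/2 = 465
Convert thirty (English words) → 30 (decimal)
Compute 465 - 30 = 435
435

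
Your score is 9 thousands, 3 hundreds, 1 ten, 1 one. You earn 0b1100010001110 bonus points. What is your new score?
Convert 9 thousands, 3 hundreds, 1 ten, 1 one (place-value notation) → 9×1000 + 3×100 + 1×10 + 1 = 9311 (decimal)
Convert 0b1100010001110 (binary) → 4096 + 2048 + 128 + 8 + 4 + 2 = 6286 (decimal)
Compute 9311 + 6286 = 15597
15597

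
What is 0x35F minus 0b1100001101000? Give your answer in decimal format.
Convert 0x35F (hexadecimal) → 3×256 + 5×16 + 15 = 863 (decimal)
Convert 0b1100001101000 (binary) → 4096 + 2048 + 64 + 32 + 8 = 6248 (decimal)
Compute 863 - 6248 = -5385
-5385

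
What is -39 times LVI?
Convert LVI (Roman numeral) → 50 + 5 + 1 = 56 (decimal)
Compute -39 × 56 = -2184
-2184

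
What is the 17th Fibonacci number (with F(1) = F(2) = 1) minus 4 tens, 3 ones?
The 17th Fibonacci number (with F(1) = F(2) = 1) = 1597
Convert 4 tens, 3 ones (place-value notation) → 4×10 + 3 = 43 (decimal)
Compute 1597 - 43 = 1554
1554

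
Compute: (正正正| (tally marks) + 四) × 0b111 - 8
Convert 正正正| (tally marks) → 5 + 5 + 5 + 1 = 16 (decimal)
Convert 四 (Chinese numeral) → 4 (decimal)
Convert 0b111 (binary) → 4 + 2 + 1 = 7 (decimal)
Expression in decimal: (16 + 4) × 7 - 8
Parentheses first: 16 + 4 = 20
Multiply: 20 × 7 = 140
Subtract: 140 - 8 = 132
132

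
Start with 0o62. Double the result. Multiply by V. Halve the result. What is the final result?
Convert 0o62 (octal) → 6×8 + 2 = 50 (decimal)
Start: 50
50 × 2 = 100
Convert V (Roman numeral) → 5 (decimal)
100 × 5 = 500
500 ÷ 2 = 250
250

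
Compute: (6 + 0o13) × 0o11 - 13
Convert 0o13 (octal) → 1×8 + 3 = 11 (decimal)
Convert 0o11 (octal) → 1×8 + 1 = 9 (decimal)
Expression in decimal: (6 + 11) × 9 - 13
Parentheses first: 6 + 11 = 17
Multiply: 17 × 9 = 153
Subtract: 153 - 13 = 140
140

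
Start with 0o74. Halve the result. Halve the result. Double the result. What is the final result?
Convert 0o74 (octal) → 7×8 + 4 = 60 (decimal)
Start: 60
60 ÷ 2 = 30
30 ÷ 2 = 15
15 × 2 = 30
30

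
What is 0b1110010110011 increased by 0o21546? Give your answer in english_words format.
Convert 0b1110010110011 (binary) → 4096 + 2048 + 1024 + 128 + 32 + 16 + 2 + 1 = 7347 (decimal)
Convert 0o21546 (octal) → 2×4096 + 1×512 + 5×64 + 4×8 + 6 = 9062 (decimal)
Compute 7347 + 9062 = 16409
Convert 16409 (decimal) → 16409 = 16×1000 + 4×100 + 9 → sixteen thousand four hundred nine (English words)
sixteen thousand four hundred nine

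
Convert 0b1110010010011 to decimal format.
Convert 0b1110010010011 (binary) → 4096 + 2048 + 1024 + 128 + 16 + 2 + 1 = 7315 (decimal)
7315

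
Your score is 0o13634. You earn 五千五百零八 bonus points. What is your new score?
Convert 0o13634 (octal) → 1×4096 + 3×512 + 6×64 + 3×8 + 4 = 6044 (decimal)
Convert 五千五百零八 (Chinese numeral) → 5×1000 + 5×100 + 8 = 5508 (decimal)
Compute 6044 + 5508 = 11552
11552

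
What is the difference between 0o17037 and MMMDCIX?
Convert 0o17037 (octal) → 1×4096 + 7×512 + 3×8 + 7 = 7711 (decimal)
Convert MMMDCIX (Roman numeral) → 1000 + 1000 + 1000 + 500 + 100 + 9 = 3609 (decimal)
Difference: |7711 - 3609| = 4102
4102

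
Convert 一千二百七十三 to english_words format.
Convert 一千二百七十三 (Chinese numeral) → 1×1000 + 2×100 + 7×10 + 3 = 1273 (decimal)
Convert 1273 (decimal) → 1273 = 1×1000 + 2×100 + 73 → one thousand two hundred seventy-three (English words)
one thousand two hundred seventy-three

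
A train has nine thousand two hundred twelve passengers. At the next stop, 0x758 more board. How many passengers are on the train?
Convert nine thousand two hundred twelve (English words) → 9×1000 + 2×100 + 12 = 9212 (decimal)
Convert 0x758 (hexadecimal) → 7×256 + 5×16 + 8 = 1880 (decimal)
Compute 9212 + 1880 = 11092
11092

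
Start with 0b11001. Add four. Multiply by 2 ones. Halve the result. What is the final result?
Convert 0b11001 (binary) → 16 + 8 + 1 = 25 (decimal)
Start: 25
Convert four (English words) → 4 (decimal)
25 + 4 = 29
Convert 2 ones (place-value notation) → 2 (decimal)
29 × 2 = 58
58 ÷ 2 = 29
29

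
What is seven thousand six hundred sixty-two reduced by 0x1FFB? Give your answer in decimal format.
Convert seven thousand six hundred sixty-two (English words) → 7×1000 + 6×100 + 62 = 7662 (decimal)
Convert 0x1FFB (hexadecimal) → 1×4096 + 15×256 + 15×16 + 11 = 8187 (decimal)
Compute 7662 - 8187 = -525
-525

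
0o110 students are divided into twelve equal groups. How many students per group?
Convert 0o110 (octal) → 1×64 + 1×8 = 72 (decimal)
Convert twelve (English words) → 12 (decimal)
Compute 72 ÷ 12 = 6
6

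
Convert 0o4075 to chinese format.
Convert 0o4075 (octal) → 4×512 + 7×8 + 5 = 2109 (decimal)
Convert 2109 (decimal) → 2109 = 2×1000 + 1×100 + 9 → 二千一百零九 (Chinese numeral)
二千一百零九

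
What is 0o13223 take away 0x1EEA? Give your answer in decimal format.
Convert 0o13223 (octal) → 1×4096 + 3×512 + 2×64 + 2×8 + 3 = 5779 (decimal)
Convert 0x1EEA (hexadecimal) → 1×4096 + 14×256 + 14×16 + 10 = 7914 (decimal)
Compute 5779 - 7914 = -2135
-2135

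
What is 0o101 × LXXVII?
Convert 0o101 (octal) → 1×64 + 1 = 65 (decimal)
Convert LXXVII (Roman numeral) → 50 + 10 + 10 + 5 + 1 + 1 = 77 (decimal)
Compute 65 × 77 = 5005
5005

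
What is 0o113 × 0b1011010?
Convert 0o113 (octal) → 1×64 + 1×8 + 3 = 75 (decimal)
Convert 0b1011010 (binary) → 64 + 16 + 8 + 2 = 90 (decimal)
Compute 75 × 90 = 6750
6750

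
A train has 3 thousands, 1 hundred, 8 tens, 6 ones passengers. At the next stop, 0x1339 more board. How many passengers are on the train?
Convert 3 thousands, 1 hundred, 8 tens, 6 ones (place-value notation) → 3×1000 + 1×100 + 8×10 + 6 = 3186 (decimal)
Convert 0x1339 (hexadecimal) → 1×4096 + 3×256 + 3×16 + 9 = 4921 (decimal)
Compute 3186 + 4921 = 8107
8107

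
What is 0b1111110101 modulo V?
Convert 0b1111110101 (binary) → 512 + 256 + 128 + 64 + 32 + 16 + 4 + 1 = 1013 (decimal)
Convert V (Roman numeral) → 5 (decimal)
Compute 1013 mod 5 = 3
3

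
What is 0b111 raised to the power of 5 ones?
Convert 0b111 (binary) → 4 + 2 + 1 = 7 (decimal)
Convert 5 ones (place-value notation) → 5 (decimal)
Compute 7 ^ 5 = 16807
16807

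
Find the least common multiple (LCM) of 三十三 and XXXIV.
Convert 三十三 (Chinese numeral) → 3×10 + 3 = 33 (decimal)
Convert XXXIV (Roman numeral) → 10 + 10 + 10 + 4 = 34 (decimal)
Compute lcm(33, 34) = 1122
1122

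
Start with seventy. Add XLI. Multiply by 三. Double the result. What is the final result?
Convert seventy (English words) → 70 (decimal)
Start: 70
Convert XLI (Roman numeral) → 40 + 1 = 41 (decimal)
70 + 41 = 111
Convert 三 (Chinese numeral) → 3 (decimal)
111 × 3 = 333
333 × 2 = 666
666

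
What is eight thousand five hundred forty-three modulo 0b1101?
Convert eight thousand five hundred forty-three (English words) → 8×1000 + 5×100 + 43 = 8543 (decimal)
Convert 0b1101 (binary) → 8 + 4 + 1 = 13 (decimal)
Compute 8543 mod 13 = 2
2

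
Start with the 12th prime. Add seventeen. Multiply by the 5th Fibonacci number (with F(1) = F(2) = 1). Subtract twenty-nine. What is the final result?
Convert the 12th prime (prime index) → 37 (decimal)
Start: 37
Convert seventeen (English words) → 17 (decimal)
37 + 17 = 54
Convert the 5th Fibonacci number (with F(1) = F(2) = 1) (Fibonacci index) → 1, 1, 2, 3, 5 → 5 (decimal)
54 × 5 = 270
Convert twenty-nine (English words) → 29 (decimal)
270 - 29 = 241
241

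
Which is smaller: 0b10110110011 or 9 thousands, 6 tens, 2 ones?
Convert 0b10110110011 (binary) → 1024 + 256 + 128 + 32 + 16 + 2 + 1 = 1459 (decimal)
Convert 9 thousands, 6 tens, 2 ones (place-value notation) → 9×1000 + 6×10 + 2 = 9062 (decimal)
Compare 1459 vs 9062: smaller = 1459
1459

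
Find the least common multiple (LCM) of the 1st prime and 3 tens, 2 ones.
Convert the 1st prime (prime index) → 2 (decimal)
Convert 3 tens, 2 ones (place-value notation) → 3×10 + 2 = 32 (decimal)
Compute lcm(2, 32) = 32
32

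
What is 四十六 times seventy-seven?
Convert 四十六 (Chinese numeral) → 4×10 + 6 = 46 (decimal)
Convert seventy-seven (English words) → 77 (decimal)
Compute 46 × 77 = 3542
3542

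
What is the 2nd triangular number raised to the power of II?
Convert the 2nd triangular number (triangular index) → 2×3/2 = 3 (decimal)
Convert II (Roman numeral) → 1 + 1 = 2 (decimal)
Compute 3 ^ 2 = 9
9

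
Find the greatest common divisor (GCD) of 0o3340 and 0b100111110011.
Convert 0o3340 (octal) → 3×512 + 3×64 + 4×8 = 1760 (decimal)
Convert 0b100111110011 (binary) → 2048 + 256 + 128 + 64 + 32 + 16 + 2 + 1 = 2547 (decimal)
Compute gcd(1760, 2547) = 1
1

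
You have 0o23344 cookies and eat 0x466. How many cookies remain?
Convert 0o23344 (octal) → 2×4096 + 3×512 + 3×64 + 4×8 + 4 = 9956 (decimal)
Convert 0x466 (hexadecimal) → 4×256 + 6×16 + 6 = 1126 (decimal)
Compute 9956 - 1126 = 8830
8830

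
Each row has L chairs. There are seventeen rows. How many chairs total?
Convert L (Roman numeral) → 50 (decimal)
Convert seventeen (English words) → 17 (decimal)
Compute 50 × 17 = 850
850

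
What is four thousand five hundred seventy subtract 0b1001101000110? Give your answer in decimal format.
Convert four thousand five hundred seventy (English words) → 4×1000 + 5×100 + 70 = 4570 (decimal)
Convert 0b1001101000110 (binary) → 4096 + 512 + 256 + 64 + 4 + 2 = 4934 (decimal)
Compute 4570 - 4934 = -364
-364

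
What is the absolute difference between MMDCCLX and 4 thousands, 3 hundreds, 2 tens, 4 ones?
Convert MMDCCLX (Roman numeral) → 1000 + 1000 + 500 + 100 + 100 + 50 + 10 = 2760 (decimal)
Convert 4 thousands, 3 hundreds, 2 tens, 4 ones (place-value notation) → 4×1000 + 3×100 + 2×10 + 4 = 4324 (decimal)
Compute |2760 - 4324| = 1564
1564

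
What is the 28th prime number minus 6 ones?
The 28th prime number = 107
Convert 6 ones (place-value notation) → 6 (decimal)
Compute 107 - 6 = 101
101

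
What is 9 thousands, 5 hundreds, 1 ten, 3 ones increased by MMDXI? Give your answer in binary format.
Convert 9 thousands, 5 hundreds, 1 ten, 3 ones (place-value notation) → 9×1000 + 5×100 + 1×10 + 3 = 9513 (decimal)
Convert MMDXI (Roman numeral) → 1000 + 1000 + 500 + 10 + 1 = 2511 (decimal)
Compute 9513 + 2511 = 12024
Convert 12024 (decimal) → 12024 = 8192 + 2048 + 1024 + 512 + 128 + 64 + 32 + 16 + 8 → 0b10111011111000 (binary)
0b10111011111000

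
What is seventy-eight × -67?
Convert seventy-eight (English words) → 78 (decimal)
Compute 78 × -67 = -5226
-5226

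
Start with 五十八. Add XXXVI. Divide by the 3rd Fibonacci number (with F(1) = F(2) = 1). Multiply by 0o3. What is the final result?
Convert 五十八 (Chinese numeral) → 5×10 + 8 = 58 (decimal)
Start: 58
Convert XXXVI (Roman numeral) → 10 + 10 + 10 + 5 + 1 = 36 (decimal)
58 + 36 = 94
Convert the 3rd Fibonacci number (with F(1) = F(2) = 1) (Fibonacci index) → 1, 1, 2 → 2 (decimal)
94 ÷ 2 = 47
Convert 0o3 (octal) → 3 (decimal)
47 × 3 = 141
141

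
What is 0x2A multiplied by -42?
Convert 0x2A (hexadecimal) → 2×16 + 10 = 42 (decimal)
Compute 42 × -42 = -1764
-1764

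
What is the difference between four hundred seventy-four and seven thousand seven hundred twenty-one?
Convert four hundred seventy-four (English words) → 4×100 + 74 = 474 (decimal)
Convert seven thousand seven hundred twenty-one (English words) → 7×1000 + 7×100 + 21 = 7721 (decimal)
Difference: |474 - 7721| = 7247
7247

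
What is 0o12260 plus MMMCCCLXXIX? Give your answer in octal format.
Convert 0o12260 (octal) → 1×4096 + 2×512 + 2×64 + 6×8 = 5296 (decimal)
Convert MMMCCCLXXIX (Roman numeral) → 1000 + 1000 + 1000 + 100 + 100 + 100 + 50 + 10 + 10 + 9 = 3379 (decimal)
Compute 5296 + 3379 = 8675
Convert 8675 (decimal) → 8675 = 2×4096 + 7×64 + 4×8 + 3 → 0o20743 (octal)
0o20743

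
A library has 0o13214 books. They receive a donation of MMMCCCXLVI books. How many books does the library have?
Convert 0o13214 (octal) → 1×4096 + 3×512 + 2×64 + 1×8 + 4 = 5772 (decimal)
Convert MMMCCCXLVI (Roman numeral) → 1000 + 1000 + 1000 + 100 + 100 + 100 + 40 + 5 + 1 = 3346 (decimal)
Compute 5772 + 3346 = 9118
9118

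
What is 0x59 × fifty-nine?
Convert 0x59 (hexadecimal) → 5×16 + 9 = 89 (decimal)
Convert fifty-nine (English words) → 59 (decimal)
Compute 89 × 59 = 5251
5251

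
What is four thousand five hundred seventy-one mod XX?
Convert four thousand five hundred seventy-one (English words) → 4×1000 + 5×100 + 71 = 4571 (decimal)
Convert XX (Roman numeral) → 10 + 10 = 20 (decimal)
Compute 4571 mod 20 = 11
11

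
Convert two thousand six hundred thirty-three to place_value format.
Convert two thousand six hundred thirty-three (English words) → 2×1000 + 6×100 + 33 = 2633 (decimal)
Convert 2633 (decimal) → 2633 = 2×1000 + 6×100 + 3×10 + 3 → 2 thousands, 6 hundreds, 3 tens, 3 ones (place-value notation)
2 thousands, 6 hundreds, 3 tens, 3 ones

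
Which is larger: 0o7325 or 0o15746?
Convert 0o7325 (octal) → 7×512 + 3×64 + 2×8 + 5 = 3797 (decimal)
Convert 0o15746 (octal) → 1×4096 + 5×512 + 7×64 + 4×8 + 6 = 7142 (decimal)
Compare 3797 vs 7142: larger = 7142
7142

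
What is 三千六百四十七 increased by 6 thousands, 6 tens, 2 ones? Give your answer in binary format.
Convert 三千六百四十七 (Chinese numeral) → 3×1000 + 6×100 + 4×10 + 7 = 3647 (decimal)
Convert 6 thousands, 6 tens, 2 ones (place-value notation) → 6×1000 + 6×10 + 2 = 6062 (decimal)
Compute 3647 + 6062 = 9709
Convert 9709 (decimal) → 9709 = 8192 + 1024 + 256 + 128 + 64 + 32 + 8 + 4 + 1 → 0b10010111101101 (binary)
0b10010111101101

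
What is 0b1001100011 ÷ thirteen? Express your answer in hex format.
Convert 0b1001100011 (binary) → 512 + 64 + 32 + 2 + 1 = 611 (decimal)
Convert thirteen (English words) → 13 (decimal)
Compute 611 ÷ 13 = 47
Convert 47 (decimal) → 47 = 2×16 + 15 → 0x2F (hexadecimal)
0x2F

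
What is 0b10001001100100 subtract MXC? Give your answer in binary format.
Convert 0b10001001100100 (binary) → 8192 + 512 + 64 + 32 + 4 = 8804 (decimal)
Convert MXC (Roman numeral) → 1000 + 90 = 1090 (decimal)
Compute 8804 - 1090 = 7714
Convert 7714 (decimal) → 7714 = 4096 + 2048 + 1024 + 512 + 32 + 2 → 0b1111000100010 (binary)
0b1111000100010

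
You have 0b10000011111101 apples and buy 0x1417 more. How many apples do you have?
Convert 0b10000011111101 (binary) → 8192 + 128 + 64 + 32 + 16 + 8 + 4 + 1 = 8445 (decimal)
Convert 0x1417 (hexadecimal) → 1×4096 + 4×256 + 1×16 + 7 = 5143 (decimal)
Compute 8445 + 5143 = 13588
13588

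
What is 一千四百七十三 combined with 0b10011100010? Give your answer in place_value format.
Convert 一千四百七十三 (Chinese numeral) → 1×1000 + 4×100 + 7×10 + 3 = 1473 (decimal)
Convert 0b10011100010 (binary) → 1024 + 128 + 64 + 32 + 2 = 1250 (decimal)
Compute 1473 + 1250 = 2723
Convert 2723 (decimal) → 2723 = 2×1000 + 7×100 + 2×10 + 3 → 2 thousands, 7 hundreds, 2 tens, 3 ones (place-value notation)
2 thousands, 7 hundreds, 2 tens, 3 ones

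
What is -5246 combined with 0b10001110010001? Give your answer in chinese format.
Convert 0b10001110010001 (binary) → 8192 + 512 + 256 + 128 + 16 + 1 = 9105 (decimal)
Compute -5246 + 9105 = 3859
Convert 3859 (decimal) → 3859 = 3×1000 + 8×100 + 5×10 + 9 → 三千八百五十九 (Chinese numeral)
三千八百五十九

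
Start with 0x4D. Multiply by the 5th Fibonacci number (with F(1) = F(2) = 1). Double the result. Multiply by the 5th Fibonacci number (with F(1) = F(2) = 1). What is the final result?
Convert 0x4D (hexadecimal) → 4×16 + 13 = 77 (decimal)
Start: 77
Convert the 5th Fibonacci number (with F(1) = F(2) = 1) (Fibonacci index) → 1, 1, 2, 3, 5 → 5 (decimal)
77 × 5 = 385
385 × 2 = 770
Convert the 5th Fibonacci number (with F(1) = F(2) = 1) (Fibonacci index) → 1, 1, 2, 3, 5 → 5 (decimal)
770 × 5 = 3850
3850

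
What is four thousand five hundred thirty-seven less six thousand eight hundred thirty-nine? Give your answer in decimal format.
Convert four thousand five hundred thirty-seven (English words) → 4×1000 + 5×100 + 37 = 4537 (decimal)
Convert six thousand eight hundred thirty-nine (English words) → 6×1000 + 8×100 + 39 = 6839 (decimal)
Compute 4537 - 6839 = -2302
-2302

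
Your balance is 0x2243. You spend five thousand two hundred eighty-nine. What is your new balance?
Convert 0x2243 (hexadecimal) → 2×4096 + 2×256 + 4×16 + 3 = 8771 (decimal)
Convert five thousand two hundred eighty-nine (English words) → 5×1000 + 2×100 + 89 = 5289 (decimal)
Compute 8771 - 5289 = 3482
3482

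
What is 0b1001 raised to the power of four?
Convert 0b1001 (binary) → 8 + 1 = 9 (decimal)
Convert four (English words) → 4 (decimal)
Compute 9 ^ 4 = 6561
6561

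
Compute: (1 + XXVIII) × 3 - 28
Convert XXVIII (Roman numeral) → 10 + 10 + 5 + 1 + 1 + 1 = 28 (decimal)
Expression in decimal: (1 + 28) × 3 - 28
Parentheses first: 1 + 28 = 29
Multiply: 29 × 3 = 87
Subtract: 87 - 28 = 59
59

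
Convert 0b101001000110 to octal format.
Convert 0b101001000110 (binary) → 2048 + 512 + 64 + 4 + 2 = 2630 (decimal)
Convert 2630 (decimal) → 2630 = 5×512 + 1×64 + 6 → 0o5106 (octal)
0o5106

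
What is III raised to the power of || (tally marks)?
Convert III (Roman numeral) → 1 + 1 + 1 = 3 (decimal)
Convert || (tally marks) → 2 (decimal)
Compute 3 ^ 2 = 9
9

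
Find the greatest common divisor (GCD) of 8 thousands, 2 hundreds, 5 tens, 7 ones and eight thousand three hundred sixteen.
Convert 8 thousands, 2 hundreds, 5 tens, 7 ones (place-value notation) → 8×1000 + 2×100 + 5×10 + 7 = 8257 (decimal)
Convert eight thousand three hundred sixteen (English words) → 8×1000 + 3×100 + 16 = 8316 (decimal)
Compute gcd(8257, 8316) = 1
1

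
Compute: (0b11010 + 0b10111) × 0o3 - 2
Convert 0b11010 (binary) → 16 + 8 + 2 = 26 (decimal)
Convert 0b10111 (binary) → 16 + 4 + 2 + 1 = 23 (decimal)
Convert 0o3 (octal) → 3 (decimal)
Expression in decimal: (26 + 23) × 3 - 2
Parentheses first: 26 + 23 = 49
Multiply: 49 × 3 = 147
Subtract: 147 - 2 = 145
145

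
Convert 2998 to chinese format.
Convert 2998 (decimal) → 2998 = 2×1000 + 9×100 + 9×10 + 8 → 二千九百九十八 (Chinese numeral)
二千九百九十八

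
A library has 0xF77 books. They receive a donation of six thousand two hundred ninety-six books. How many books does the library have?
Convert 0xF77 (hexadecimal) → 15×256 + 7×16 + 7 = 3959 (decimal)
Convert six thousand two hundred ninety-six (English words) → 6×1000 + 2×100 + 96 = 6296 (decimal)
Compute 3959 + 6296 = 10255
10255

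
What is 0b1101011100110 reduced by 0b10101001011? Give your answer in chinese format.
Convert 0b1101011100110 (binary) → 4096 + 2048 + 512 + 128 + 64 + 32 + 4 + 2 = 6886 (decimal)
Convert 0b10101001011 (binary) → 1024 + 256 + 64 + 8 + 2 + 1 = 1355 (decimal)
Compute 6886 - 1355 = 5531
Convert 5531 (decimal) → 5531 = 5×1000 + 5×100 + 3×10 + 1 → 五千五百三十一 (Chinese numeral)
五千五百三十一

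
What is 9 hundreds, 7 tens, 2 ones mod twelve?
Convert 9 hundreds, 7 tens, 2 ones (place-value notation) → 9×100 + 7×10 + 2 = 972 (decimal)
Convert twelve (English words) → 12 (decimal)
Compute 972 mod 12 = 0
0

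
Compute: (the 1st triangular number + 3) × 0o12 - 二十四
Convert the 1st triangular number (triangular index) → 1×2/2 = 1 (decimal)
Convert 0o12 (octal) → 1×8 + 2 = 10 (decimal)
Convert 二十四 (Chinese numeral) → 2×10 + 4 = 24 (decimal)
Expression in decimal: (1 + 3) × 10 - 24
Parentheses first: 1 + 3 = 4
Multiply: 4 × 10 = 40
Subtract: 40 - 24 = 16
16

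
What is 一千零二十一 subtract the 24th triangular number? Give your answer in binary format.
Convert 一千零二十一 (Chinese numeral) → 1×1000 + 2×10 + 1 = 1021 (decimal)
Convert the 24th triangular number (triangular index) → 24×25/2 = 300 (decimal)
Compute 1021 - 300 = 721
Convert 721 (decimal) → 721 = 512 + 128 + 64 + 16 + 1 → 0b1011010001 (binary)
0b1011010001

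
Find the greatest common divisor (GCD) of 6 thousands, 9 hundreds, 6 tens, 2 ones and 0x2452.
Convert 6 thousands, 9 hundreds, 6 tens, 2 ones (place-value notation) → 6×1000 + 9×100 + 6×10 + 2 = 6962 (decimal)
Convert 0x2452 (hexadecimal) → 2×4096 + 4×256 + 5×16 + 2 = 9298 (decimal)
Compute gcd(6962, 9298) = 2
2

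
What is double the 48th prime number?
The 48th prime number = 223
Compute 223 × 2 = 446
446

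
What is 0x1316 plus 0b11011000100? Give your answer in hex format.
Convert 0x1316 (hexadecimal) → 1×4096 + 3×256 + 1×16 + 6 = 4886 (decimal)
Convert 0b11011000100 (binary) → 1024 + 512 + 128 + 64 + 4 = 1732 (decimal)
Compute 4886 + 1732 = 6618
Convert 6618 (decimal) → 6618 = 1×4096 + 9×256 + 13×16 + 10 → 0x19DA (hexadecimal)
0x19DA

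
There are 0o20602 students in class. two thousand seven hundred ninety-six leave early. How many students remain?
Convert 0o20602 (octal) → 2×4096 + 6×64 + 2 = 8578 (decimal)
Convert two thousand seven hundred ninety-six (English words) → 2×1000 + 7×100 + 96 = 2796 (decimal)
Compute 8578 - 2796 = 5782
5782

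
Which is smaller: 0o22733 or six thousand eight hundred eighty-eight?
Convert 0o22733 (octal) → 2×4096 + 2×512 + 7×64 + 3×8 + 3 = 9691 (decimal)
Convert six thousand eight hundred eighty-eight (English words) → 6×1000 + 8×100 + 88 = 6888 (decimal)
Compare 9691 vs 6888: smaller = 6888
6888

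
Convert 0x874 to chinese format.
Convert 0x874 (hexadecimal) → 8×256 + 7×16 + 4 = 2164 (decimal)
Convert 2164 (decimal) → 2164 = 2×1000 + 1×100 + 6×10 + 4 → 二千一百六十四 (Chinese numeral)
二千一百六十四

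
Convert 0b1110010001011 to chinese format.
Convert 0b1110010001011 (binary) → 4096 + 2048 + 1024 + 128 + 8 + 2 + 1 = 7307 (decimal)
Convert 7307 (decimal) → 7307 = 7×1000 + 3×100 + 7 → 七千三百零七 (Chinese numeral)
七千三百零七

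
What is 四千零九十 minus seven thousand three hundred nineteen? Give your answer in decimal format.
Convert 四千零九十 (Chinese numeral) → 4×1000 + 9×10 = 4090 (decimal)
Convert seven thousand three hundred nineteen (English words) → 7×1000 + 3×100 + 19 = 7319 (decimal)
Compute 4090 - 7319 = -3229
-3229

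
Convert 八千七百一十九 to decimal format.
Convert 八千七百一十九 (Chinese numeral) → 8×1000 + 7×100 + 1×10 + 9 = 8719 (decimal)
8719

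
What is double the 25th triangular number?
The 25th triangular number = 25×26/2 = 325
Compute 325 × 2 = 650
650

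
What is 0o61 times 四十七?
Convert 0o61 (octal) → 6×8 + 1 = 49 (decimal)
Convert 四十七 (Chinese numeral) → 4×10 + 7 = 47 (decimal)
Compute 49 × 47 = 2303
2303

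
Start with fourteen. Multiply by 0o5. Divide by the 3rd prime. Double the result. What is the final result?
Convert fourteen (English words) → 14 (decimal)
Start: 14
Convert 0o5 (octal) → 5 (decimal)
14 × 5 = 70
Convert the 3rd prime (prime index) → 5 (decimal)
70 ÷ 5 = 14
14 × 2 = 28
28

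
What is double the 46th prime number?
The 46th prime number = 199
Compute 199 × 2 = 398
398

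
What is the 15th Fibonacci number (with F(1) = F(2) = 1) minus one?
The 15th Fibonacci number (with F(1) = F(2) = 1): 1, 1, 2, 3, 5, 8, 13, 21, 34, 55, 89, 144, 233, 377, 610 → 610
Convert one (English words) → 1 (decimal)
Compute 610 - 1 = 609
609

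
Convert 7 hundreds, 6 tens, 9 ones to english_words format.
Convert 7 hundreds, 6 tens, 9 ones (place-value notation) → 7×100 + 6×10 + 9 = 769 (decimal)
Convert 769 (decimal) → 769 = 7×100 + 69 → seven hundred sixty-nine (English words)
seven hundred sixty-nine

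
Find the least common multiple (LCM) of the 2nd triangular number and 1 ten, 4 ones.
Convert the 2nd triangular number (triangular index) → 2×3/2 = 3 (decimal)
Convert 1 ten, 4 ones (place-value notation) → 1×10 + 4 = 14 (decimal)
Compute lcm(3, 14) = 42
42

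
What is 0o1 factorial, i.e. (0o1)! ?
Convert 0o1 (octal) → 1 (decimal)
Compute 1! = 1
1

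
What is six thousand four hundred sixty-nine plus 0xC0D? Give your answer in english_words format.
Convert six thousand four hundred sixty-nine (English words) → 6×1000 + 4×100 + 69 = 6469 (decimal)
Convert 0xC0D (hexadecimal) → 12×256 + 13 = 3085 (decimal)
Compute 6469 + 3085 = 9554
Convert 9554 (decimal) → 9554 = 9×1000 + 5×100 + 54 → nine thousand five hundred fifty-four (English words)
nine thousand five hundred fifty-four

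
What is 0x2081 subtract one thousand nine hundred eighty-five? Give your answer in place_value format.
Convert 0x2081 (hexadecimal) → 2×4096 + 8×16 + 1 = 8321 (decimal)
Convert one thousand nine hundred eighty-five (English words) → 1×1000 + 9×100 + 85 = 1985 (decimal)
Compute 8321 - 1985 = 6336
Convert 6336 (decimal) → 6336 = 6×1000 + 3×100 + 3×10 + 6 → 6 thousands, 3 hundreds, 3 tens, 6 ones (place-value notation)
6 thousands, 3 hundreds, 3 tens, 6 ones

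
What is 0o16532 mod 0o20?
Convert 0o16532 (octal) → 1×4096 + 6×512 + 5×64 + 3×8 + 2 = 7514 (decimal)
Convert 0o20 (octal) → 2×8 = 16 (decimal)
Compute 7514 mod 16 = 10
10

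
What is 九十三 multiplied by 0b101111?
Convert 九十三 (Chinese numeral) → 9×10 + 3 = 93 (decimal)
Convert 0b101111 (binary) → 32 + 8 + 4 + 2 + 1 = 47 (decimal)
Compute 93 × 47 = 4371
4371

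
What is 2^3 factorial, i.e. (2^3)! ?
Convert 2^3 (power) → 8 (decimal)
Compute 8! = 40320
40320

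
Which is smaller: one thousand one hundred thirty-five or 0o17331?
Convert one thousand one hundred thirty-five (English words) → 1×1000 + 1×100 + 35 = 1135 (decimal)
Convert 0o17331 (octal) → 1×4096 + 7×512 + 3×64 + 3×8 + 1 = 7897 (decimal)
Compare 1135 vs 7897: smaller = 1135
1135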